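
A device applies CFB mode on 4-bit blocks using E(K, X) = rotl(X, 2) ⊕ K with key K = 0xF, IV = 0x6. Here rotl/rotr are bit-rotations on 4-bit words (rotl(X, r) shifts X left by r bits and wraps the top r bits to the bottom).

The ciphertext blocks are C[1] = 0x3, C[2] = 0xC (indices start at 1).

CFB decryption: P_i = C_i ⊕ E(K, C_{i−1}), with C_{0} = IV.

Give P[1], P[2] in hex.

P[1]: E(K, 0x6) = 0x6; 0x3 ⊕ 0x6 = 0x5.
P[2]: E(K, 0x3) = 0x3; 0xC ⊕ 0x3 = 0xF.

P[1] = 0x5, P[2] = 0xF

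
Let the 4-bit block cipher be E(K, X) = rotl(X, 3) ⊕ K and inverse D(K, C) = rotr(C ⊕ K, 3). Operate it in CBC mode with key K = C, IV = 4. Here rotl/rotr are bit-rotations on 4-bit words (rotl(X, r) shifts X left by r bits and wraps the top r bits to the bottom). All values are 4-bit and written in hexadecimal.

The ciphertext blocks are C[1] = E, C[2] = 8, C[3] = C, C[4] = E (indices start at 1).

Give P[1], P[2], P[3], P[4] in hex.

P[1] = 0, P[2] = 6, P[3] = 8, P[4] = 8

CBC decryption: P_i = D(K, C_i) ⊕ C_{i−1}, with C_{0} = IV.
P[1]: D(K, E) = 4; 4 ⊕ 4 = 0.
P[2]: D(K, 8) = 8; 8 ⊕ E = 6.
P[3]: D(K, C) = 0; 0 ⊕ 8 = 8.
P[4]: D(K, E) = 4; 4 ⊕ C = 8.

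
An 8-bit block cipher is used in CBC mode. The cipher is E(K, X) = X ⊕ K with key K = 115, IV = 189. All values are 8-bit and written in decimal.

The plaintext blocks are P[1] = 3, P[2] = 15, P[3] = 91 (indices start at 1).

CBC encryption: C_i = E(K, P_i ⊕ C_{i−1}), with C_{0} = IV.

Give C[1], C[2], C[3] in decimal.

C[1] = 205, C[2] = 177, C[3] = 153

C[1]: P[1] ⊕ 189 = 190; E(K, 190) = 205.
C[2]: P[2] ⊕ 205 = 194; E(K, 194) = 177.
C[3]: P[3] ⊕ 177 = 234; E(K, 234) = 153.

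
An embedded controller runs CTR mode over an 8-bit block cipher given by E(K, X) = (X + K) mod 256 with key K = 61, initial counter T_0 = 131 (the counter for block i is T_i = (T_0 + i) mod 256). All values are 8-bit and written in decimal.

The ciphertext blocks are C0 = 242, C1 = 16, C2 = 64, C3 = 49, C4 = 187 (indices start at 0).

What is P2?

CTR decryption: S_i = E(K, T_i) where T_i is the counter for block i; P_i = C_i ⊕ S_i.
P2: T = 133, S = E(K, T) = 194; 64 ⊕ 194 = 130.

P2 = 130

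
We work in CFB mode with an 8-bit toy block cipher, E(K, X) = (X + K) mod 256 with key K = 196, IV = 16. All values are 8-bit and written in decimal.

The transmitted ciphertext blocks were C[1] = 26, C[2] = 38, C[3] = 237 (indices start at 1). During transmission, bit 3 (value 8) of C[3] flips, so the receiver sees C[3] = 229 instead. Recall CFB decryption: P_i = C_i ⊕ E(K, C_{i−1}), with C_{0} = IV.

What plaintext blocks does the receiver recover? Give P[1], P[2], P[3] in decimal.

Only C[3] changed, to 229. In CFB, a change in C_i flips the same bit in P_i and garbles P_{i+1}. Decrypting the received ciphertext:
P[1]: E(K, 16) = 212; 26 ⊕ 212 = 206.
P[2]: E(K, 26) = 222; 38 ⊕ 222 = 248.
P[3]: E(K, 38) = 234; 229 ⊕ 234 = 15.
Blocks that differ from the original plaintext: P[3].

P[1] = 206, P[2] = 248, P[3] = 15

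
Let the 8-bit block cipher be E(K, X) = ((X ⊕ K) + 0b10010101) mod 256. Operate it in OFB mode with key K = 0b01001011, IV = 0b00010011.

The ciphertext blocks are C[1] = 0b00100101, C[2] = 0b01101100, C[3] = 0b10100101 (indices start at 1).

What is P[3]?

OFB decryption: S_i = E(K, S_{i−1}) with S_{0} = IV; P_i = C_i ⊕ S_i.
P[1]: S = E(K, 0b00010011) = 0b11101101; 0b00100101 ⊕ 0b11101101 = 0b11001000.
P[2]: S = E(K, 0b11101101) = 0b00111011; 0b01101100 ⊕ 0b00111011 = 0b01010111.
P[3]: S = E(K, 0b00111011) = 0b00000101; 0b10100101 ⊕ 0b00000101 = 0b10100000.

P[3] = 0b10100000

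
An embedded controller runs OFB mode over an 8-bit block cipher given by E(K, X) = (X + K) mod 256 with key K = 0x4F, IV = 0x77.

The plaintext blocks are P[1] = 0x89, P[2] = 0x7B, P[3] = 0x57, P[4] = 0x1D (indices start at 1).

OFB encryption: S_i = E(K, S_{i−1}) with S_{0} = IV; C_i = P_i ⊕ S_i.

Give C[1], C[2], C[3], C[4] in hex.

C[1] = 0x4F, C[2] = 0x6E, C[3] = 0x33, C[4] = 0xAE

C[1]: S = E(K, 0x77) = 0xC6; 0x89 ⊕ 0xC6 = 0x4F.
C[2]: S = E(K, 0xC6) = 0x15; 0x7B ⊕ 0x15 = 0x6E.
C[3]: S = E(K, 0x15) = 0x64; 0x57 ⊕ 0x64 = 0x33.
C[4]: S = E(K, 0x64) = 0xB3; 0x1D ⊕ 0xB3 = 0xAE.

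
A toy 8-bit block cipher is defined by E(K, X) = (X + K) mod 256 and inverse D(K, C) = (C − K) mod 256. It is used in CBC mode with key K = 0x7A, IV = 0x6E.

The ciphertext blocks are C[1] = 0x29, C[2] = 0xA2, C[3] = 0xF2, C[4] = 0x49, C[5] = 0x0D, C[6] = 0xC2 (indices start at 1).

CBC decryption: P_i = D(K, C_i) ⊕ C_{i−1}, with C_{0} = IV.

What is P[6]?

P[6]: D(K, 0xC2) = 0x48; 0x48 ⊕ 0x0D = 0x45.

P[6] = 0x45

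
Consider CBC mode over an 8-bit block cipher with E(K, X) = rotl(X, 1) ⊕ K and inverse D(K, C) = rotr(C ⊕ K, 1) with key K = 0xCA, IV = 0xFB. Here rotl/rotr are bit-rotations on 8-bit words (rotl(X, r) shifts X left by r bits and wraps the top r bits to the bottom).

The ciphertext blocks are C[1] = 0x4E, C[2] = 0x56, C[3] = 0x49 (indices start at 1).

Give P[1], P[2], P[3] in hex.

P[1] = 0xB9, P[2] = 0x00, P[3] = 0x97

CBC decryption: P_i = D(K, C_i) ⊕ C_{i−1}, with C_{0} = IV.
P[1]: D(K, 0x4E) = 0x42; 0x42 ⊕ 0xFB = 0xB9.
P[2]: D(K, 0x56) = 0x4E; 0x4E ⊕ 0x4E = 0x00.
P[3]: D(K, 0x49) = 0xC1; 0xC1 ⊕ 0x56 = 0x97.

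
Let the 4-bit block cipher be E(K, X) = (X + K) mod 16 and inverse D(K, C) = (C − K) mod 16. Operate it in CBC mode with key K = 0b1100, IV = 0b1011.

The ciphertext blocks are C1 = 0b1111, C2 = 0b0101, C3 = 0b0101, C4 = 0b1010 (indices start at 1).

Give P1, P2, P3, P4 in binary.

CBC decryption: P_i = D(K, C_i) ⊕ C_{i−1}, with C_{0} = IV.
P1: D(K, 0b1111) = 0b0011; 0b0011 ⊕ 0b1011 = 0b1000.
P2: D(K, 0b0101) = 0b1001; 0b1001 ⊕ 0b1111 = 0b0110.
P3: D(K, 0b0101) = 0b1001; 0b1001 ⊕ 0b0101 = 0b1100.
P4: D(K, 0b1010) = 0b1110; 0b1110 ⊕ 0b0101 = 0b1011.

P1 = 0b1000, P2 = 0b0110, P3 = 0b1100, P4 = 0b1011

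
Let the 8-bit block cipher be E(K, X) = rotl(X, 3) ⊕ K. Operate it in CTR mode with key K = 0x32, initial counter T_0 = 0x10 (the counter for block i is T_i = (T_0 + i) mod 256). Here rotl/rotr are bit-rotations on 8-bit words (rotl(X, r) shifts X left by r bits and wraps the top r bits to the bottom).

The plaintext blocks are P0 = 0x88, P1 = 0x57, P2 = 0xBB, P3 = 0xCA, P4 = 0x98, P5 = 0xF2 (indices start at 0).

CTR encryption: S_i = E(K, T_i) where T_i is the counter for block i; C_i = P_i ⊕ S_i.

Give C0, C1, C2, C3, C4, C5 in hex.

C0: T = 0x10, S = E(K, T) = 0xB2; 0x88 ⊕ 0xB2 = 0x3A.
C1: T = 0x11, S = E(K, T) = 0xBA; 0x57 ⊕ 0xBA = 0xED.
C2: T = 0x12, S = E(K, T) = 0xA2; 0xBB ⊕ 0xA2 = 0x19.
C3: T = 0x13, S = E(K, T) = 0xAA; 0xCA ⊕ 0xAA = 0x60.
C4: T = 0x14, S = E(K, T) = 0x92; 0x98 ⊕ 0x92 = 0x0A.
C5: T = 0x15, S = E(K, T) = 0x9A; 0xF2 ⊕ 0x9A = 0x68.

C0 = 0x3A, C1 = 0xED, C2 = 0x19, C3 = 0x60, C4 = 0x0A, C5 = 0x68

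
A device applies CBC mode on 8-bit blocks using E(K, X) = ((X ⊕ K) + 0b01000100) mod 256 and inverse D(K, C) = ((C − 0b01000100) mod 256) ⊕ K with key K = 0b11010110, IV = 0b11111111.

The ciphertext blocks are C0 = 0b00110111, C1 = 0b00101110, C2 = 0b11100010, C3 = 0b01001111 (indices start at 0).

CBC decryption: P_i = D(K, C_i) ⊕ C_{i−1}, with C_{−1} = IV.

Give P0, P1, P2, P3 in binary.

P0 = 0b11011010, P1 = 0b00001011, P2 = 0b01100110, P3 = 0b00111111

P0: D(K, 0b00110111) = 0b00100101; 0b00100101 ⊕ 0b11111111 = 0b11011010.
P1: D(K, 0b00101110) = 0b00111100; 0b00111100 ⊕ 0b00110111 = 0b00001011.
P2: D(K, 0b11100010) = 0b01001000; 0b01001000 ⊕ 0b00101110 = 0b01100110.
P3: D(K, 0b01001111) = 0b11011101; 0b11011101 ⊕ 0b11100010 = 0b00111111.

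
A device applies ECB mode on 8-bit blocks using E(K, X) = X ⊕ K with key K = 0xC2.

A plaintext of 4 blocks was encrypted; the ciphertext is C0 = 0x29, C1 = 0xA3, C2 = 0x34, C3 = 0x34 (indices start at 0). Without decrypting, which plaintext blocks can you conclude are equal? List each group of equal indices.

P2 = P3

ECB encrypts each block independently with the same key, so equal ciphertext blocks imply equal plaintext blocks.
C2 = C3 = 0x34, so P2 = P3.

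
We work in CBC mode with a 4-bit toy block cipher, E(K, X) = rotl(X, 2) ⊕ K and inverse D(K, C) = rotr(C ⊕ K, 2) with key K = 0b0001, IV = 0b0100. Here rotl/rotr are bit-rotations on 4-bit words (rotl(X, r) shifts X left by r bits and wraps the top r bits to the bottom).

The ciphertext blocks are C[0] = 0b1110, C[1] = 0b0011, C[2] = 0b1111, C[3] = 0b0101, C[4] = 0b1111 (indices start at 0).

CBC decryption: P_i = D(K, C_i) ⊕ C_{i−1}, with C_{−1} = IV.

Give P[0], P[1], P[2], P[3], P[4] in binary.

P[0]: D(K, 0b1110) = 0b1111; 0b1111 ⊕ 0b0100 = 0b1011.
P[1]: D(K, 0b0011) = 0b1000; 0b1000 ⊕ 0b1110 = 0b0110.
P[2]: D(K, 0b1111) = 0b1011; 0b1011 ⊕ 0b0011 = 0b1000.
P[3]: D(K, 0b0101) = 0b0001; 0b0001 ⊕ 0b1111 = 0b1110.
P[4]: D(K, 0b1111) = 0b1011; 0b1011 ⊕ 0b0101 = 0b1110.

P[0] = 0b1011, P[1] = 0b0110, P[2] = 0b1000, P[3] = 0b1110, P[4] = 0b1110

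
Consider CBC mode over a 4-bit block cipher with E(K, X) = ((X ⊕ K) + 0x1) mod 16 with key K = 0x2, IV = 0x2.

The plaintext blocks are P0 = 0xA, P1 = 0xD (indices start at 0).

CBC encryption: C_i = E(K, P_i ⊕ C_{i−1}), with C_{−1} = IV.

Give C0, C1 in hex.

C0: P0 ⊕ 0x2 = 0x8; E(K, 0x8) = 0xB.
C1: P1 ⊕ 0xB = 0x6; E(K, 0x6) = 0x5.

C0 = 0xB, C1 = 0x5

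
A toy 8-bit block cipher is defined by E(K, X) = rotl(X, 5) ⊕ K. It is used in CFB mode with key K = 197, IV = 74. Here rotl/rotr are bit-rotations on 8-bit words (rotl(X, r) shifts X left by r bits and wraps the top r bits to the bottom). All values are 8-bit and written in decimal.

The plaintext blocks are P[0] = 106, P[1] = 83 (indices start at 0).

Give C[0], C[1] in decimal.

CFB encryption: C_i = P_i ⊕ E(K, C_{i−1}), with C_{−1} = IV.
C[0]: E(K, 74) = 140; 106 ⊕ 140 = 230.
C[1]: E(K, 230) = 25; 83 ⊕ 25 = 74.

C[0] = 230, C[1] = 74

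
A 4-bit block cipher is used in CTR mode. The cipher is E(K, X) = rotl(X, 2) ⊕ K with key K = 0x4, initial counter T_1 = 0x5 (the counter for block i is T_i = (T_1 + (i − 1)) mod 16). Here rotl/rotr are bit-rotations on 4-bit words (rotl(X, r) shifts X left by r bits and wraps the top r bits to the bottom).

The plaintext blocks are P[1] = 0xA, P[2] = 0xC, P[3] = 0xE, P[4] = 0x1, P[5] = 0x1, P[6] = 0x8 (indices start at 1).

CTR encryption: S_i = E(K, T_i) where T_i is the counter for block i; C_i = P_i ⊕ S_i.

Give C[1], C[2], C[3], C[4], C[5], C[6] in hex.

C[1] = 0xB, C[2] = 0x1, C[3] = 0x7, C[4] = 0x7, C[5] = 0x3, C[6] = 0x6

C[1]: T = 0x5, S = E(K, T) = 0x1; 0xA ⊕ 0x1 = 0xB.
C[2]: T = 0x6, S = E(K, T) = 0xD; 0xC ⊕ 0xD = 0x1.
C[3]: T = 0x7, S = E(K, T) = 0x9; 0xE ⊕ 0x9 = 0x7.
C[4]: T = 0x8, S = E(K, T) = 0x6; 0x1 ⊕ 0x6 = 0x7.
C[5]: T = 0x9, S = E(K, T) = 0x2; 0x1 ⊕ 0x2 = 0x3.
C[6]: T = 0xA, S = E(K, T) = 0xE; 0x8 ⊕ 0xE = 0x6.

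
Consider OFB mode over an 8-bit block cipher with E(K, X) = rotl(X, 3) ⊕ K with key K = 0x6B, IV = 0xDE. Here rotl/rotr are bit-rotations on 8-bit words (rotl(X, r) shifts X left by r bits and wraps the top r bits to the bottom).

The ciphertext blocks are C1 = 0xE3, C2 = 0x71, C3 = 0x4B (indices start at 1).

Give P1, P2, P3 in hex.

P1 = 0x7E, P2 = 0xF6, P3 = 0x1C

OFB decryption: S_i = E(K, S_{i−1}) with S_{0} = IV; P_i = C_i ⊕ S_i.
P1: S = E(K, 0xDE) = 0x9D; 0xE3 ⊕ 0x9D = 0x7E.
P2: S = E(K, 0x9D) = 0x87; 0x71 ⊕ 0x87 = 0xF6.
P3: S = E(K, 0x87) = 0x57; 0x4B ⊕ 0x57 = 0x1C.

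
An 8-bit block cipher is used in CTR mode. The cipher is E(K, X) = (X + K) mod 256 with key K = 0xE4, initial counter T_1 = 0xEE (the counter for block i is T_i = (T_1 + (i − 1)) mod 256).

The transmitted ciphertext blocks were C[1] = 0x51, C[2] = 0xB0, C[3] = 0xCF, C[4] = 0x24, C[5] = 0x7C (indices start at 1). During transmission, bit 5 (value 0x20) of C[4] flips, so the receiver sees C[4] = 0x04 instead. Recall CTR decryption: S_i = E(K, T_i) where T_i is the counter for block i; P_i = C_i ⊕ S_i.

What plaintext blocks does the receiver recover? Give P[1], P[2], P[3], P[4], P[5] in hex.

P[1] = 0x83, P[2] = 0x63, P[3] = 0x1B, P[4] = 0xD1, P[5] = 0xAA

Only C[4] changed, to 0x04. In CTR, a change in C_i flips the same bit in P_i only; the keystream is unaffected. Decrypting the received ciphertext:
P[1]: T = 0xEE, S = E(K, T) = 0xD2; 0x51 ⊕ 0xD2 = 0x83.
P[2]: T = 0xEF, S = E(K, T) = 0xD3; 0xB0 ⊕ 0xD3 = 0x63.
P[3]: T = 0xF0, S = E(K, T) = 0xD4; 0xCF ⊕ 0xD4 = 0x1B.
P[4]: T = 0xF1, S = E(K, T) = 0xD5; 0x04 ⊕ 0xD5 = 0xD1.
P[5]: T = 0xF2, S = E(K, T) = 0xD6; 0x7C ⊕ 0xD6 = 0xAA.
Blocks that differ from the original plaintext: P[4].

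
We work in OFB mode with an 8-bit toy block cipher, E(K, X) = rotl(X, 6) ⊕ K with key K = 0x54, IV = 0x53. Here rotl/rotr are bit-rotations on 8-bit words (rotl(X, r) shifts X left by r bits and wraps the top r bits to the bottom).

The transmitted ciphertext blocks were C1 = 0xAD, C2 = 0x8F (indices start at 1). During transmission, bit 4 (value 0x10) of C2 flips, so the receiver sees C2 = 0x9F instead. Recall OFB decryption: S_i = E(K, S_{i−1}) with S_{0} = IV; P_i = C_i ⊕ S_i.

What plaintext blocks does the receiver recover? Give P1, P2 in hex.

P1 = 0x2D, P2 = 0xEB

Only C2 changed, to 0x9F. In OFB, a change in C_i flips the same bit in P_i only; the keystream is unaffected. Decrypting the received ciphertext:
P1: S = E(K, 0x53) = 0x80; 0xAD ⊕ 0x80 = 0x2D.
P2: S = E(K, 0x80) = 0x74; 0x9F ⊕ 0x74 = 0xEB.
Blocks that differ from the original plaintext: P2.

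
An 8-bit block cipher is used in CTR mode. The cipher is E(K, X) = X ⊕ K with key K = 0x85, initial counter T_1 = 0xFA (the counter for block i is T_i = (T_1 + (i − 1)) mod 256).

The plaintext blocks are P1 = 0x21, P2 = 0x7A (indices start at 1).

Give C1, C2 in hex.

CTR encryption: S_i = E(K, T_i) where T_i is the counter for block i; C_i = P_i ⊕ S_i.
C1: T = 0xFA, S = E(K, T) = 0x7F; 0x21 ⊕ 0x7F = 0x5E.
C2: T = 0xFB, S = E(K, T) = 0x7E; 0x7A ⊕ 0x7E = 0x04.

C1 = 0x5E, C2 = 0x04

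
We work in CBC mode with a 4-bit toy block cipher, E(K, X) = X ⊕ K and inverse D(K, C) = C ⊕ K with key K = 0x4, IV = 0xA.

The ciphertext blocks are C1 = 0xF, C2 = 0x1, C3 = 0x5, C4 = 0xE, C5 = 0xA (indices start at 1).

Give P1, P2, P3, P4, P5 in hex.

P1 = 0x1, P2 = 0xA, P3 = 0x0, P4 = 0xF, P5 = 0x0

CBC decryption: P_i = D(K, C_i) ⊕ C_{i−1}, with C_{0} = IV.
P1: D(K, 0xF) = 0xB; 0xB ⊕ 0xA = 0x1.
P2: D(K, 0x1) = 0x5; 0x5 ⊕ 0xF = 0xA.
P3: D(K, 0x5) = 0x1; 0x1 ⊕ 0x1 = 0x0.
P4: D(K, 0xE) = 0xA; 0xA ⊕ 0x5 = 0xF.
P5: D(K, 0xA) = 0xE; 0xE ⊕ 0xE = 0x0.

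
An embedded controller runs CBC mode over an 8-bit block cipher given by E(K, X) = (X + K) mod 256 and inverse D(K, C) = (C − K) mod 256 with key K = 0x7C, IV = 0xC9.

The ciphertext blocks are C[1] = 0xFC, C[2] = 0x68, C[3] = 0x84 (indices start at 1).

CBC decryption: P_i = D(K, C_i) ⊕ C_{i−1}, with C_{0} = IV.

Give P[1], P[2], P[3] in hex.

P[1]: D(K, 0xFC) = 0x80; 0x80 ⊕ 0xC9 = 0x49.
P[2]: D(K, 0x68) = 0xEC; 0xEC ⊕ 0xFC = 0x10.
P[3]: D(K, 0x84) = 0x08; 0x08 ⊕ 0x68 = 0x60.

P[1] = 0x49, P[2] = 0x10, P[3] = 0x60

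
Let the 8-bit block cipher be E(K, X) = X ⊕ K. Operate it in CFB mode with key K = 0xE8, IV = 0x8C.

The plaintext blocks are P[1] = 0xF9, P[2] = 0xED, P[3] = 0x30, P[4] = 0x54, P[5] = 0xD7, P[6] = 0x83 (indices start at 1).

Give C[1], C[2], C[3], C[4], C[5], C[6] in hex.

CFB encryption: C_i = P_i ⊕ E(K, C_{i−1}), with C_{0} = IV.
C[1]: E(K, 0x8C) = 0x64; 0xF9 ⊕ 0x64 = 0x9D.
C[2]: E(K, 0x9D) = 0x75; 0xED ⊕ 0x75 = 0x98.
C[3]: E(K, 0x98) = 0x70; 0x30 ⊕ 0x70 = 0x40.
C[4]: E(K, 0x40) = 0xA8; 0x54 ⊕ 0xA8 = 0xFC.
C[5]: E(K, 0xFC) = 0x14; 0xD7 ⊕ 0x14 = 0xC3.
C[6]: E(K, 0xC3) = 0x2B; 0x83 ⊕ 0x2B = 0xA8.

C[1] = 0x9D, C[2] = 0x98, C[3] = 0x40, C[4] = 0xFC, C[5] = 0xC3, C[6] = 0xA8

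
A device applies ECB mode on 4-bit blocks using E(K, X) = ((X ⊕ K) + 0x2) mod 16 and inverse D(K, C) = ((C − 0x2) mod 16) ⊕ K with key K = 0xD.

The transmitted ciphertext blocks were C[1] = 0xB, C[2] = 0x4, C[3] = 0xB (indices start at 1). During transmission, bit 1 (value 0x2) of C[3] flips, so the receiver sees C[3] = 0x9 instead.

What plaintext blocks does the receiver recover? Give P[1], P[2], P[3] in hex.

P[1] = 0x4, P[2] = 0xF, P[3] = 0xA

ECB decryption: P_i = D(K, C_i).
Only C[3] changed, to 0x9. In ECB, a change in C_i affects only P_i. Decrypting the received ciphertext:
P[1]: D(K, 0xB) = 0x4.
P[2]: D(K, 0x4) = 0xF.
P[3]: D(K, 0x9) = 0xA.
Blocks that differ from the original plaintext: P[3].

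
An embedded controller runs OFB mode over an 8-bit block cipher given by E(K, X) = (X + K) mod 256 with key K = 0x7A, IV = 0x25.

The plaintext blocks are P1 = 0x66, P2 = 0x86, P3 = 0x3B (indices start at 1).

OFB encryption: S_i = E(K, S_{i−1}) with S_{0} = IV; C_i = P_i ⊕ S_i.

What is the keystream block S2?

C1: S = E(K, 0x25) = 0x9F; 0x66 ⊕ 0x9F = 0xF9.
C2: S = E(K, 0x9F) = 0x19; 0x86 ⊕ 0x19 = 0x9F.
So S2 = 0x19.

0x19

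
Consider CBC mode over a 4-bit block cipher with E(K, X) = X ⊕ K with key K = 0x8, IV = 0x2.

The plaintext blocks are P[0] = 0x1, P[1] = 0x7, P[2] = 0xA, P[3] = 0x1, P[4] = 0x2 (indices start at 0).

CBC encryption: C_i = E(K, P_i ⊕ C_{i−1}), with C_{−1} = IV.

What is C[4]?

C[0]: P[0] ⊕ 0x2 = 0x3; E(K, 0x3) = 0xB.
C[1]: P[1] ⊕ 0xB = 0xC; E(K, 0xC) = 0x4.
C[2]: P[2] ⊕ 0x4 = 0xE; E(K, 0xE) = 0x6.
C[3]: P[3] ⊕ 0x6 = 0x7; E(K, 0x7) = 0xF.
C[4]: P[4] ⊕ 0xF = 0xD; E(K, 0xD) = 0x5.

C[4] = 0x5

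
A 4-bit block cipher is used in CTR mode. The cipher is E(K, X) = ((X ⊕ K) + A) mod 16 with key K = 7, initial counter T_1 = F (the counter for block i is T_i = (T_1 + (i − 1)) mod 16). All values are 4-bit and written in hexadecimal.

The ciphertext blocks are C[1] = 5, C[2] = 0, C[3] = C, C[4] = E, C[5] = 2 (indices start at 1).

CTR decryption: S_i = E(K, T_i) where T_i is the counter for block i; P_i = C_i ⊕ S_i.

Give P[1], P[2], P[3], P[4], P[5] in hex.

P[1]: T = F, S = E(K, T) = 2; 5 ⊕ 2 = 7.
P[2]: T = 0, S = E(K, T) = 1; 0 ⊕ 1 = 1.
P[3]: T = 1, S = E(K, T) = 0; C ⊕ 0 = C.
P[4]: T = 2, S = E(K, T) = F; E ⊕ F = 1.
P[5]: T = 3, S = E(K, T) = E; 2 ⊕ E = C.

P[1] = 7, P[2] = 1, P[3] = C, P[4] = 1, P[5] = C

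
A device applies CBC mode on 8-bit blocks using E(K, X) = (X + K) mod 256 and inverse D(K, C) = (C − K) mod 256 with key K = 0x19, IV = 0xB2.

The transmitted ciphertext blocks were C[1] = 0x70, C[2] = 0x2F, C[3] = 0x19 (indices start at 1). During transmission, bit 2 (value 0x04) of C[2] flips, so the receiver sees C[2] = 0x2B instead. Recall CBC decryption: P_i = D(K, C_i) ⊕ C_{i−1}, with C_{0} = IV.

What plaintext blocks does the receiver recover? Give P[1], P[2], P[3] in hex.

Only C[2] changed, to 0x2B. In CBC, a change in C_i garbles P_i and flips the same bit in P_{i+1}. Decrypting the received ciphertext:
P[1]: D(K, 0x70) = 0x57; 0x57 ⊕ 0xB2 = 0xE5.
P[2]: D(K, 0x2B) = 0x12; 0x12 ⊕ 0x70 = 0x62.
P[3]: D(K, 0x19) = 0x00; 0x00 ⊕ 0x2B = 0x2B.
Blocks that differ from the original plaintext: P[2], P[3].

P[1] = 0xE5, P[2] = 0x62, P[3] = 0x2B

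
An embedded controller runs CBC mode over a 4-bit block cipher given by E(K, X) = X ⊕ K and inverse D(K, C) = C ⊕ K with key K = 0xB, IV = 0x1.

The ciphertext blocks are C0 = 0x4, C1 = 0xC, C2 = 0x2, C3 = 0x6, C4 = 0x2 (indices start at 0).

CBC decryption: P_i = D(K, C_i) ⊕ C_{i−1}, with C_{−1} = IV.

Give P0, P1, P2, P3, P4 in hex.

P0: D(K, 0x4) = 0xF; 0xF ⊕ 0x1 = 0xE.
P1: D(K, 0xC) = 0x7; 0x7 ⊕ 0x4 = 0x3.
P2: D(K, 0x2) = 0x9; 0x9 ⊕ 0xC = 0x5.
P3: D(K, 0x6) = 0xD; 0xD ⊕ 0x2 = 0xF.
P4: D(K, 0x2) = 0x9; 0x9 ⊕ 0x6 = 0xF.

P0 = 0xE, P1 = 0x3, P2 = 0x5, P3 = 0xF, P4 = 0xF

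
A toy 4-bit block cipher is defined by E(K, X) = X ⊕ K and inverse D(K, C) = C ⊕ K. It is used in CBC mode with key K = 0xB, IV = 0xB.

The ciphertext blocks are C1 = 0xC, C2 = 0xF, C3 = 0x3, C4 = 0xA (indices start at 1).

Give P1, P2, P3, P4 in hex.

P1 = 0xC, P2 = 0x8, P3 = 0x7, P4 = 0x2

CBC decryption: P_i = D(K, C_i) ⊕ C_{i−1}, with C_{0} = IV.
P1: D(K, 0xC) = 0x7; 0x7 ⊕ 0xB = 0xC.
P2: D(K, 0xF) = 0x4; 0x4 ⊕ 0xC = 0x8.
P3: D(K, 0x3) = 0x8; 0x8 ⊕ 0xF = 0x7.
P4: D(K, 0xA) = 0x1; 0x1 ⊕ 0x3 = 0x2.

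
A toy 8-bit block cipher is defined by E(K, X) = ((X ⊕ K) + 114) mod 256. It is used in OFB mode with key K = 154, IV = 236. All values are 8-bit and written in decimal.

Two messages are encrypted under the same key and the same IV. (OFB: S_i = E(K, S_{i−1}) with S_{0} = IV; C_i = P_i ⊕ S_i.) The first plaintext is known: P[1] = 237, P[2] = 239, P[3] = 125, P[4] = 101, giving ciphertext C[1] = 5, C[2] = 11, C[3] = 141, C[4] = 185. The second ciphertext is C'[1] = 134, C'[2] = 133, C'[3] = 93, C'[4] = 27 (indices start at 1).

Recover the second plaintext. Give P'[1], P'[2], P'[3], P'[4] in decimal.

In OFB with a reused IV, both messages share the same keystream S_i, so C_i ⊕ C'_i = P_i ⊕ P'_i and thus P'_i = P_i ⊕ C_i ⊕ C'_i.
P'[1]: 237 ⊕ 5 ⊕ 134 = 110.
P'[2]: 239 ⊕ 11 ⊕ 133 = 97.
P'[3]: 125 ⊕ 141 ⊕ 93 = 173.
P'[4]: 101 ⊕ 185 ⊕ 27 = 199.

P'[1] = 110, P'[2] = 97, P'[3] = 173, P'[4] = 199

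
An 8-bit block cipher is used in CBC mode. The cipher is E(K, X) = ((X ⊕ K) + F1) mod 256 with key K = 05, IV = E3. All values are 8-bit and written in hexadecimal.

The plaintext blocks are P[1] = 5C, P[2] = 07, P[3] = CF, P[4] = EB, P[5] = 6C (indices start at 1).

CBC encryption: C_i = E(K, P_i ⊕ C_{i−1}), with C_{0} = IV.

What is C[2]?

C[2] = 9A

C[1]: P[1] ⊕ E3 = BF; E(K, BF) = AB.
C[2]: P[2] ⊕ AB = AC; E(K, AC) = 9A.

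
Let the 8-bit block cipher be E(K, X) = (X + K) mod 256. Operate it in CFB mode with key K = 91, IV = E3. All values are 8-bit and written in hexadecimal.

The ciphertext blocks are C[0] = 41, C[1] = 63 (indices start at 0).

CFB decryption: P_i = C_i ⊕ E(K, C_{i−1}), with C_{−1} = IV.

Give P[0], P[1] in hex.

P[0]: E(K, E3) = 74; 41 ⊕ 74 = 35.
P[1]: E(K, 41) = D2; 63 ⊕ D2 = B1.

P[0] = 35, P[1] = B1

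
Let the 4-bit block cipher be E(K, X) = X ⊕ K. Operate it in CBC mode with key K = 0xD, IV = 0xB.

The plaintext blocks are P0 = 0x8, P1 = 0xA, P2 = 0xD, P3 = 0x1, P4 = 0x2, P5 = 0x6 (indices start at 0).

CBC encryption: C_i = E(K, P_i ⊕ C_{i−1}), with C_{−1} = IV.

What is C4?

C4 = 0xA

C0: P0 ⊕ 0xB = 0x3; E(K, 0x3) = 0xE.
C1: P1 ⊕ 0xE = 0x4; E(K, 0x4) = 0x9.
C2: P2 ⊕ 0x9 = 0x4; E(K, 0x4) = 0x9.
C3: P3 ⊕ 0x9 = 0x8; E(K, 0x8) = 0x5.
C4: P4 ⊕ 0x5 = 0x7; E(K, 0x7) = 0xA.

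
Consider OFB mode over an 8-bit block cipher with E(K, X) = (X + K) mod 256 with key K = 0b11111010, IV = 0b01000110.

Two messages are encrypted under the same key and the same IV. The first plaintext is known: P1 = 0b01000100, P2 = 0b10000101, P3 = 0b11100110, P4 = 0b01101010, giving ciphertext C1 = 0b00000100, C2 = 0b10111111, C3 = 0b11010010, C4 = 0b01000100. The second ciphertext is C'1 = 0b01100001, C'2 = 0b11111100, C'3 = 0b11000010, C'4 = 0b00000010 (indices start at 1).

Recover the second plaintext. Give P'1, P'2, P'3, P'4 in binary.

P'1 = 0b00100001, P'2 = 0b11000110, P'3 = 0b11110110, P'4 = 0b00101100

In OFB with a reused IV, both messages share the same keystream S_i, so C_i ⊕ C'_i = P_i ⊕ P'_i and thus P'_i = P_i ⊕ C_i ⊕ C'_i.
P'1: 0b01000100 ⊕ 0b00000100 ⊕ 0b01100001 = 0b00100001.
P'2: 0b10000101 ⊕ 0b10111111 ⊕ 0b11111100 = 0b11000110.
P'3: 0b11100110 ⊕ 0b11010010 ⊕ 0b11000010 = 0b11110110.
P'4: 0b01101010 ⊕ 0b01000100 ⊕ 0b00000010 = 0b00101100.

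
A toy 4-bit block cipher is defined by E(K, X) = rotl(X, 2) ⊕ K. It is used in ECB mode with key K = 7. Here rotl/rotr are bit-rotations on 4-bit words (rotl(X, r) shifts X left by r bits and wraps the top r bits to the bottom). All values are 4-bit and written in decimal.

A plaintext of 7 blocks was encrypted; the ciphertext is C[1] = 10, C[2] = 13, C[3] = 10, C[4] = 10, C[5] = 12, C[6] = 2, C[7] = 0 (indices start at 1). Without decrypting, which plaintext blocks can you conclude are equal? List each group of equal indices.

P[1] = P[3] = P[4]

ECB encrypts each block independently with the same key, so equal ciphertext blocks imply equal plaintext blocks.
C[1] = C[3] = C[4] = 10, so P[1] = P[3] = P[4].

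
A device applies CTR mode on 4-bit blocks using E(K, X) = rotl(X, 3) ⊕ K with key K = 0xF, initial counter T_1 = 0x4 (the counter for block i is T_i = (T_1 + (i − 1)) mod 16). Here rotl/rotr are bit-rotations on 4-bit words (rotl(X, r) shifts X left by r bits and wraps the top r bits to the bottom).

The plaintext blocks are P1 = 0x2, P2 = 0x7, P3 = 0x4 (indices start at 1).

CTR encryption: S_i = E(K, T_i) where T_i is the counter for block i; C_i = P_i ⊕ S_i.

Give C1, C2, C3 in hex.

C1: T = 0x4, S = E(K, T) = 0xD; 0x2 ⊕ 0xD = 0xF.
C2: T = 0x5, S = E(K, T) = 0x5; 0x7 ⊕ 0x5 = 0x2.
C3: T = 0x6, S = E(K, T) = 0xC; 0x4 ⊕ 0xC = 0x8.

C1 = 0xF, C2 = 0x2, C3 = 0x8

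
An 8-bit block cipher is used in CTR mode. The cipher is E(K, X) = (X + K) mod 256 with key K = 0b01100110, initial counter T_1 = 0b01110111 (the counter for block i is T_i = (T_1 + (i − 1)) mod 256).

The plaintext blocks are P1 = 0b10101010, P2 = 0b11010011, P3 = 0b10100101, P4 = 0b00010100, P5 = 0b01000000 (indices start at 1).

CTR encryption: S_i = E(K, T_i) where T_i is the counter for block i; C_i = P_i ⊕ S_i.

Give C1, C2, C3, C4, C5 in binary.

C1: T = 0b01110111, S = E(K, T) = 0b11011101; 0b10101010 ⊕ 0b11011101 = 0b01110111.
C2: T = 0b01111000, S = E(K, T) = 0b11011110; 0b11010011 ⊕ 0b11011110 = 0b00001101.
C3: T = 0b01111001, S = E(K, T) = 0b11011111; 0b10100101 ⊕ 0b11011111 = 0b01111010.
C4: T = 0b01111010, S = E(K, T) = 0b11100000; 0b00010100 ⊕ 0b11100000 = 0b11110100.
C5: T = 0b01111011, S = E(K, T) = 0b11100001; 0b01000000 ⊕ 0b11100001 = 0b10100001.

C1 = 0b01110111, C2 = 0b00001101, C3 = 0b01111010, C4 = 0b11110100, C5 = 0b10100001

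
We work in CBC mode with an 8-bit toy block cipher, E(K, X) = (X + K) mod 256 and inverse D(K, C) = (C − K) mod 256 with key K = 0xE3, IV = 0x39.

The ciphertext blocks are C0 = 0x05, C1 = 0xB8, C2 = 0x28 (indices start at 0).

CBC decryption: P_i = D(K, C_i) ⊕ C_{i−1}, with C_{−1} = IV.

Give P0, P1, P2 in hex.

P0 = 0x1B, P1 = 0xD0, P2 = 0xFD

P0: D(K, 0x05) = 0x22; 0x22 ⊕ 0x39 = 0x1B.
P1: D(K, 0xB8) = 0xD5; 0xD5 ⊕ 0x05 = 0xD0.
P2: D(K, 0x28) = 0x45; 0x45 ⊕ 0xB8 = 0xFD.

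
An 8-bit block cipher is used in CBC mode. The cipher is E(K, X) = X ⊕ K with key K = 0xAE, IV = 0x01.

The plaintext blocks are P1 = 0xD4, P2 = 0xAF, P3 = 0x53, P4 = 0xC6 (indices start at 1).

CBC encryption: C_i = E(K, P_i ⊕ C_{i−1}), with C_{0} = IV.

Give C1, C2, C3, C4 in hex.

C1 = 0x7B, C2 = 0x7A, C3 = 0x87, C4 = 0xEF

C1: P1 ⊕ 0x01 = 0xD5; E(K, 0xD5) = 0x7B.
C2: P2 ⊕ 0x7B = 0xD4; E(K, 0xD4) = 0x7A.
C3: P3 ⊕ 0x7A = 0x29; E(K, 0x29) = 0x87.
C4: P4 ⊕ 0x87 = 0x41; E(K, 0x41) = 0xEF.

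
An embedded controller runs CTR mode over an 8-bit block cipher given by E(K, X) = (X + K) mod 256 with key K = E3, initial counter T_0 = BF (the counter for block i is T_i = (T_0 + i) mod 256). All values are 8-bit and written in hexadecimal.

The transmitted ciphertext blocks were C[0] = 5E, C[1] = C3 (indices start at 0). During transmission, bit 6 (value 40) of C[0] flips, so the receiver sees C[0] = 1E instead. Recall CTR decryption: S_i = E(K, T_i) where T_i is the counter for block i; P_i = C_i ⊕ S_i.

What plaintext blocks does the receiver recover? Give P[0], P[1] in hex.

P[0] = BC, P[1] = 60

Only C[0] changed, to 1E. In CTR, a change in C_i flips the same bit in P_i only; the keystream is unaffected. Decrypting the received ciphertext:
P[0]: T = BF, S = E(K, T) = A2; 1E ⊕ A2 = BC.
P[1]: T = C0, S = E(K, T) = A3; C3 ⊕ A3 = 60.
Blocks that differ from the original plaintext: P[0].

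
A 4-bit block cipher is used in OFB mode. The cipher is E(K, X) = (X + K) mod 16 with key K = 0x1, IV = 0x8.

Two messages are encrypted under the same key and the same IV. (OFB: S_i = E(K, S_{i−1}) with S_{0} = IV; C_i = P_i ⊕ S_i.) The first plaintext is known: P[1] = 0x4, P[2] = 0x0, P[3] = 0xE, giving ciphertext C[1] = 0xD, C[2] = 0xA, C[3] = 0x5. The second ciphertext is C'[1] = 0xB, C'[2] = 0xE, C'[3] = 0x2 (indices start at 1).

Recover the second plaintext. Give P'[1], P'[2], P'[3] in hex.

In OFB with a reused IV, both messages share the same keystream S_i, so C_i ⊕ C'_i = P_i ⊕ P'_i and thus P'_i = P_i ⊕ C_i ⊕ C'_i.
P'[1]: 0x4 ⊕ 0xD ⊕ 0xB = 0x2.
P'[2]: 0x0 ⊕ 0xA ⊕ 0xE = 0x4.
P'[3]: 0xE ⊕ 0x5 ⊕ 0x2 = 0x9.

P'[1] = 0x2, P'[2] = 0x4, P'[3] = 0x9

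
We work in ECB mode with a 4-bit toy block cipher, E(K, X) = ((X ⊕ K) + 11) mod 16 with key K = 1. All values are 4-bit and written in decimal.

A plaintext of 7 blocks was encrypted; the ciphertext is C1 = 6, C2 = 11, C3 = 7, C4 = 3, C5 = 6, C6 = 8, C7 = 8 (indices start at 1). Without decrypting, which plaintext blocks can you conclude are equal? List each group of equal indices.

P1 = P5; P6 = P7

ECB encrypts each block independently with the same key, so equal ciphertext blocks imply equal plaintext blocks.
C1 = C5 = 6, so P1 = P5.
C6 = C7 = 8, so P6 = P7.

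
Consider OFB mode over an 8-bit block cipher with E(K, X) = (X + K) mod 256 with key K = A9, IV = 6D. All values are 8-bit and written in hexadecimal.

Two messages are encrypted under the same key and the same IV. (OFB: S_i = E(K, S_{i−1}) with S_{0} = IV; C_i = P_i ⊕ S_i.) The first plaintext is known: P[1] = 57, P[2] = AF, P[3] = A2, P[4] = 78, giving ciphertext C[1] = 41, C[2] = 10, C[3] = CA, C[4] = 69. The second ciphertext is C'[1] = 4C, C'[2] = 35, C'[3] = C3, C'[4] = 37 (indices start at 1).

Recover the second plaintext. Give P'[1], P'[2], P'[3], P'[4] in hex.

P'[1] = 5A, P'[2] = 8A, P'[3] = AB, P'[4] = 26

In OFB with a reused IV, both messages share the same keystream S_i, so C_i ⊕ C'_i = P_i ⊕ P'_i and thus P'_i = P_i ⊕ C_i ⊕ C'_i.
P'[1]: 57 ⊕ 41 ⊕ 4C = 5A.
P'[2]: AF ⊕ 10 ⊕ 35 = 8A.
P'[3]: A2 ⊕ CA ⊕ C3 = AB.
P'[4]: 78 ⊕ 69 ⊕ 37 = 26.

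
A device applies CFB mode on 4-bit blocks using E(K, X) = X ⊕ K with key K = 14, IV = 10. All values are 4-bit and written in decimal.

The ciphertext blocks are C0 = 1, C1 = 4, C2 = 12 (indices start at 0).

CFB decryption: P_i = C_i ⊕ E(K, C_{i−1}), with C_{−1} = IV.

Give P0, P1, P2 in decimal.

P0 = 5, P1 = 11, P2 = 6

P0: E(K, 10) = 4; 1 ⊕ 4 = 5.
P1: E(K, 1) = 15; 4 ⊕ 15 = 11.
P2: E(K, 4) = 10; 12 ⊕ 10 = 6.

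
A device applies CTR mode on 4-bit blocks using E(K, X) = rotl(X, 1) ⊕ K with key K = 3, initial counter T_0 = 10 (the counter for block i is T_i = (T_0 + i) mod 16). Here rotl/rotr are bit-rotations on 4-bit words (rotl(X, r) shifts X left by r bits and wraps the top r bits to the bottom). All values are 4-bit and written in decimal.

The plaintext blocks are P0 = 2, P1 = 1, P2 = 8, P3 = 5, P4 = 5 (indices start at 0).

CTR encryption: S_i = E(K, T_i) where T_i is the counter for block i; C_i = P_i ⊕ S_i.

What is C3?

C3 = 13

C0: T = 10, S = E(K, T) = 6; 2 ⊕ 6 = 4.
C1: T = 11, S = E(K, T) = 4; 1 ⊕ 4 = 5.
C2: T = 12, S = E(K, T) = 10; 8 ⊕ 10 = 2.
C3: T = 13, S = E(K, T) = 8; 5 ⊕ 8 = 13.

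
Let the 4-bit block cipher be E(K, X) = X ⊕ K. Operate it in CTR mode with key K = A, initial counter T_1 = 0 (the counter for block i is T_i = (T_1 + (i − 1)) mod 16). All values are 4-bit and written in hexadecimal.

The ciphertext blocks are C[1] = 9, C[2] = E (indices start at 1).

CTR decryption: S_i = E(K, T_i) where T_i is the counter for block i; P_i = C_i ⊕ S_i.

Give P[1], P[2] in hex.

P[1]: T = 0, S = E(K, T) = A; 9 ⊕ A = 3.
P[2]: T = 1, S = E(K, T) = B; E ⊕ B = 5.

P[1] = 3, P[2] = 5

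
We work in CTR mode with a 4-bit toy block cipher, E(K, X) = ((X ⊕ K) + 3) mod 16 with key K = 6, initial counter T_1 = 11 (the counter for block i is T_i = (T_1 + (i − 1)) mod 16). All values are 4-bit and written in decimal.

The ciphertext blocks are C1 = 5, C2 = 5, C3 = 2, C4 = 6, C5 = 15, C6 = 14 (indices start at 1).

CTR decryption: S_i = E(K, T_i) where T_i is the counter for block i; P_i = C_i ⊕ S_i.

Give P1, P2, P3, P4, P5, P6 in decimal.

P1 = 5, P2 = 8, P3 = 12, P4 = 13, P5 = 3, P6 = 7

P1: T = 11, S = E(K, T) = 0; 5 ⊕ 0 = 5.
P2: T = 12, S = E(K, T) = 13; 5 ⊕ 13 = 8.
P3: T = 13, S = E(K, T) = 14; 2 ⊕ 14 = 12.
P4: T = 14, S = E(K, T) = 11; 6 ⊕ 11 = 13.
P5: T = 15, S = E(K, T) = 12; 15 ⊕ 12 = 3.
P6: T = 0, S = E(K, T) = 9; 14 ⊕ 9 = 7.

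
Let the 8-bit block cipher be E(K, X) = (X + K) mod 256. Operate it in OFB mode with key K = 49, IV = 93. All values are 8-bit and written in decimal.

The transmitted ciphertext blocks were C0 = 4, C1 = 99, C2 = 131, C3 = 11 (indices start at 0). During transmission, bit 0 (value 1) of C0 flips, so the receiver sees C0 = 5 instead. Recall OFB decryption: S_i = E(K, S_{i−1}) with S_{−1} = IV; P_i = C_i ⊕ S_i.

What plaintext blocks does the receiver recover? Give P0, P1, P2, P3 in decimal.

P0 = 139, P1 = 220, P2 = 115, P3 = 42

Only C0 changed, to 5. In OFB, a change in C_i flips the same bit in P_i only; the keystream is unaffected. Decrypting the received ciphertext:
P0: S = E(K, 93) = 142; 5 ⊕ 142 = 139.
P1: S = E(K, 142) = 191; 99 ⊕ 191 = 220.
P2: S = E(K, 191) = 240; 131 ⊕ 240 = 115.
P3: S = E(K, 240) = 33; 11 ⊕ 33 = 42.
Blocks that differ from the original plaintext: P0.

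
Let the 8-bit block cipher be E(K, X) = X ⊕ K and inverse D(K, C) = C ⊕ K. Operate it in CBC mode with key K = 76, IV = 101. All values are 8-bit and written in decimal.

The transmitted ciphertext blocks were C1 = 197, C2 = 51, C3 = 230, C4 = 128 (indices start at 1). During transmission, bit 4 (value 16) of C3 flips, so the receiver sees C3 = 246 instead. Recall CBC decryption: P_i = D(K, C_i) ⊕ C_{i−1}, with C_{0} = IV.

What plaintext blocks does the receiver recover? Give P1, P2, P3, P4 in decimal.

P1 = 236, P2 = 186, P3 = 137, P4 = 58

Only C3 changed, to 246. In CBC, a change in C_i garbles P_i and flips the same bit in P_{i+1}. Decrypting the received ciphertext:
P1: D(K, 197) = 137; 137 ⊕ 101 = 236.
P2: D(K, 51) = 127; 127 ⊕ 197 = 186.
P3: D(K, 246) = 186; 186 ⊕ 51 = 137.
P4: D(K, 128) = 204; 204 ⊕ 246 = 58.
Blocks that differ from the original plaintext: P3, P4.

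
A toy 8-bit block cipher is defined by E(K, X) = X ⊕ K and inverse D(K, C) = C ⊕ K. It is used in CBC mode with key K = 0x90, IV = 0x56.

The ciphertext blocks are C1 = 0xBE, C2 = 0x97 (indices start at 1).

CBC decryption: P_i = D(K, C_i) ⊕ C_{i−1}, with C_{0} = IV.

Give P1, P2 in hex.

P1 = 0x78, P2 = 0xB9

P1: D(K, 0xBE) = 0x2E; 0x2E ⊕ 0x56 = 0x78.
P2: D(K, 0x97) = 0x07; 0x07 ⊕ 0xBE = 0xB9.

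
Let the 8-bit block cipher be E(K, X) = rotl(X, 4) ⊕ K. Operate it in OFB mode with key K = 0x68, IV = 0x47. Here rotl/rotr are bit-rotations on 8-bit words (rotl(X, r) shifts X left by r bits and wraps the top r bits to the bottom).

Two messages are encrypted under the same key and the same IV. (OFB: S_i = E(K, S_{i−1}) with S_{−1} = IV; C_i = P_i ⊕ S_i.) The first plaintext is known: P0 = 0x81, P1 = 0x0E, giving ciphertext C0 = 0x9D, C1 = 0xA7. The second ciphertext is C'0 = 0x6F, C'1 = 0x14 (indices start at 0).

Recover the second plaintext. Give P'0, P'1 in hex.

In OFB with a reused IV, both messages share the same keystream S_i, so C_i ⊕ C'_i = P_i ⊕ P'_i and thus P'_i = P_i ⊕ C_i ⊕ C'_i.
P'0: 0x81 ⊕ 0x9D ⊕ 0x6F = 0x73.
P'1: 0x0E ⊕ 0xA7 ⊕ 0x14 = 0xBD.

P'0 = 0x73, P'1 = 0xBD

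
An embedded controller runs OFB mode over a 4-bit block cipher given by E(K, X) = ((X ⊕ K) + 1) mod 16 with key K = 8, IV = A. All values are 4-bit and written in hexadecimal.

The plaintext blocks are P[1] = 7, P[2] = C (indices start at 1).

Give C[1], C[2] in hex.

OFB encryption: S_i = E(K, S_{i−1}) with S_{0} = IV; C_i = P_i ⊕ S_i.
C[1]: S = E(K, A) = 3; 7 ⊕ 3 = 4.
C[2]: S = E(K, 3) = C; C ⊕ C = 0.

C[1] = 4, C[2] = 0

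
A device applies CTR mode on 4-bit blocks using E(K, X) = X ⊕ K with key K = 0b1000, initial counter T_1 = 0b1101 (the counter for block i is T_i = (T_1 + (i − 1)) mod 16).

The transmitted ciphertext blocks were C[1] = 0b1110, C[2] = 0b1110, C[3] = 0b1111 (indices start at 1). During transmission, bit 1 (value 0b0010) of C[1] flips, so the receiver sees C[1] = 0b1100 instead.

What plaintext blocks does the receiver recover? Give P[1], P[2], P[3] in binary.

P[1] = 0b1001, P[2] = 0b1000, P[3] = 0b1000

CTR decryption: S_i = E(K, T_i) where T_i is the counter for block i; P_i = C_i ⊕ S_i.
Only C[1] changed, to 0b1100. In CTR, a change in C_i flips the same bit in P_i only; the keystream is unaffected. Decrypting the received ciphertext:
P[1]: T = 0b1101, S = E(K, T) = 0b0101; 0b1100 ⊕ 0b0101 = 0b1001.
P[2]: T = 0b1110, S = E(K, T) = 0b0110; 0b1110 ⊕ 0b0110 = 0b1000.
P[3]: T = 0b1111, S = E(K, T) = 0b0111; 0b1111 ⊕ 0b0111 = 0b1000.
Blocks that differ from the original plaintext: P[1].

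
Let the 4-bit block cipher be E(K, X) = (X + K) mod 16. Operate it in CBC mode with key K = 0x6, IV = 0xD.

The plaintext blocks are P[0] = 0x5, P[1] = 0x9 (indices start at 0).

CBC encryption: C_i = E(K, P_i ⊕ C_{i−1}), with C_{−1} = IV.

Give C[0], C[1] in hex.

C[0] = 0xE, C[1] = 0xD

C[0]: P[0] ⊕ 0xD = 0x8; E(K, 0x8) = 0xE.
C[1]: P[1] ⊕ 0xE = 0x7; E(K, 0x7) = 0xD.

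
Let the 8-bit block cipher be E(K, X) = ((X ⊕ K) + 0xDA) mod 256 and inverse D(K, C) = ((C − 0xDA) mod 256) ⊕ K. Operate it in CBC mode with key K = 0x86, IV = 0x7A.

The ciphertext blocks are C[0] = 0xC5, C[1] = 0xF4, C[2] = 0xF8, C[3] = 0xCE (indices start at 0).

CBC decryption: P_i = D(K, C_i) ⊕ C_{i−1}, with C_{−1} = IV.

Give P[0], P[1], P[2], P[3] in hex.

P[0]: D(K, 0xC5) = 0x6D; 0x6D ⊕ 0x7A = 0x17.
P[1]: D(K, 0xF4) = 0x9C; 0x9C ⊕ 0xC5 = 0x59.
P[2]: D(K, 0xF8) = 0x98; 0x98 ⊕ 0xF4 = 0x6C.
P[3]: D(K, 0xCE) = 0x72; 0x72 ⊕ 0xF8 = 0x8A.

P[0] = 0x17, P[1] = 0x59, P[2] = 0x6C, P[3] = 0x8A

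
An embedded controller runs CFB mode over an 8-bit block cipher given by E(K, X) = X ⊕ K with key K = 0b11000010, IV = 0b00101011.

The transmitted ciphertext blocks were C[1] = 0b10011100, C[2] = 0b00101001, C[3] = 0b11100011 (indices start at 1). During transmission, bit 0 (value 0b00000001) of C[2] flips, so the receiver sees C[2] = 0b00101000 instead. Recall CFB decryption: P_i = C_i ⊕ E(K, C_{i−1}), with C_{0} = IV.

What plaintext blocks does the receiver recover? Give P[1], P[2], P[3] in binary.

P[1] = 0b01110101, P[2] = 0b01110110, P[3] = 0b00001001

Only C[2] changed, to 0b00101000. In CFB, a change in C_i flips the same bit in P_i and garbles P_{i+1}. Decrypting the received ciphertext:
P[1]: E(K, 0b00101011) = 0b11101001; 0b10011100 ⊕ 0b11101001 = 0b01110101.
P[2]: E(K, 0b10011100) = 0b01011110; 0b00101000 ⊕ 0b01011110 = 0b01110110.
P[3]: E(K, 0b00101000) = 0b11101010; 0b11100011 ⊕ 0b11101010 = 0b00001001.
Blocks that differ from the original plaintext: P[2], P[3].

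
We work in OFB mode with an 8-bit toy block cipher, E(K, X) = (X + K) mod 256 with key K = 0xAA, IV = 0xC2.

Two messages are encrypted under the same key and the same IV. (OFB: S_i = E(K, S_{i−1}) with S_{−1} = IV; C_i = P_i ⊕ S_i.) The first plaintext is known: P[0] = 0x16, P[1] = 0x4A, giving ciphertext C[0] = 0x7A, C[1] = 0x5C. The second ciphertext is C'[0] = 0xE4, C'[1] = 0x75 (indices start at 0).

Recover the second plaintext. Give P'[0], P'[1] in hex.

P'[0] = 0x88, P'[1] = 0x63

In OFB with a reused IV, both messages share the same keystream S_i, so C_i ⊕ C'_i = P_i ⊕ P'_i and thus P'_i = P_i ⊕ C_i ⊕ C'_i.
P'[0]: 0x16 ⊕ 0x7A ⊕ 0xE4 = 0x88.
P'[1]: 0x4A ⊕ 0x5C ⊕ 0x75 = 0x63.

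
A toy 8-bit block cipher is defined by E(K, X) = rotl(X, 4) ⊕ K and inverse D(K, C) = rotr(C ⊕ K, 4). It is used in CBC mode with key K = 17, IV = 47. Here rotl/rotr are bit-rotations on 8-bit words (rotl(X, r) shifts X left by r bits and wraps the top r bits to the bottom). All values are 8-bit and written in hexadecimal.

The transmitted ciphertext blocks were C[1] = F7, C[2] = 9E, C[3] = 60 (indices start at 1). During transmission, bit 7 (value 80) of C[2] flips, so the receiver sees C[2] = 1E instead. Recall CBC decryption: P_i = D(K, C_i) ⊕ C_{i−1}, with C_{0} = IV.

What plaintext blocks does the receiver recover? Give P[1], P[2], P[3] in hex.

Only C[2] changed, to 1E. In CBC, a change in C_i garbles P_i and flips the same bit in P_{i+1}. Decrypting the received ciphertext:
P[1]: D(K, F7) = 0E; 0E ⊕ 47 = 49.
P[2]: D(K, 1E) = 90; 90 ⊕ F7 = 67.
P[3]: D(K, 60) = 77; 77 ⊕ 1E = 69.
Blocks that differ from the original plaintext: P[2], P[3].

P[1] = 49, P[2] = 67, P[3] = 69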